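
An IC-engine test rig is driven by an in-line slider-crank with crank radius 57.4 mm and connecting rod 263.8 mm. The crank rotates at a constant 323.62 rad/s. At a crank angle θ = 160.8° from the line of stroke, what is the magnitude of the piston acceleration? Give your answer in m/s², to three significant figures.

ω = 323.6 rad/s
x(θ) = r cosθ + √(L² − r² sin²θ); with ω constant, a = ω²·d²x/dθ².
d²x/dθ² = −r cosθ − r²(cos2θ)/√u − r⁴ sin²2θ/(4u^{3/2}),  u = L² − r² sin²θ = 0.0692341 m².
Substituting r = 0.0574 m, L = 0.2638 m, θ = 160.8°: d²x/dθ² = +0.044337 m.
a = ω²·d²x/dθ² = (323.6)²·(+0.044337) = +4643.4 m/s²;  |a| = 4643.4 m/s².

4640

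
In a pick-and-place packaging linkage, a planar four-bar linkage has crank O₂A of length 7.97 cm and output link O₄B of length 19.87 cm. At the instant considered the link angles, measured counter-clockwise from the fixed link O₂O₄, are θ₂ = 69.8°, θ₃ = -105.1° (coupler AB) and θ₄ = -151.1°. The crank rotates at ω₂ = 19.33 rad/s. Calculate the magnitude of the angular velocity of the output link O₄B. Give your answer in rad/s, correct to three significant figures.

0.958

ω₂ = 19.33 rad/s
Differentiating the loop-closure r₂e^{iθ₂}+r₃e^{iθ₃}=r₁+r₄e^{iθ₄} gives r₂ω₂e^{iθ₂}+r₃ω₃e^{iθ₃}=r₄ω₄e^{iθ₄}.
Eliminating the other unknown: ω₄ = r₂ω₂ sin(θ₂−θ₃) / [r₄ sin(θ₄−θ₃)].
Numerator sine = +0.08889; denominator sine = -0.71934.
Result = 0.0797·19.33·(+0.08889) / (0.1987·(-0.71934)) = -0.95815 rad/s; magnitude 0.95815 rad/s.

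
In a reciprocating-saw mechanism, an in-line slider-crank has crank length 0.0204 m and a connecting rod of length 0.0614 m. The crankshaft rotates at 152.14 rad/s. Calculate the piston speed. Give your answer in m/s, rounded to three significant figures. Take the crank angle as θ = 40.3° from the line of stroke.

ω = 152.1 rad/s
For an in-line slider-crank, x = r cosθ + √(L² − r² sin²θ), so v = −rω sinθ·[1 + r cosθ/√(L² − r² sin²θ)].
With r = 0.0204 m, L = 0.0614 m, θ = 40.3°: √(L² − r² sin²θ) = 0.059966 m.
v = −0.0204·152.1·0.64679·[1 + 0.0204·0.76267/0.059966] = -2.5282 m/s.
|v| = 2.5282 m/s.

2.53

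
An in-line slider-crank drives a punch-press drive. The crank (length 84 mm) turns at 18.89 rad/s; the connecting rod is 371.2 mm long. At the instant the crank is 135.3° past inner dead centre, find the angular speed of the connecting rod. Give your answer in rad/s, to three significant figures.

ω = 18.89 rad/s
The rod makes angle φ with the slider axis where L sinφ = r sinθ; differentiating, L cosφ·φ̇ = r ω cosθ.
L cosφ = √(L² − r² sin²θ) = 0.36647 m.
|ω_rod| = r ω |cosθ| / √(L² − r² sin²θ) = 0.084·18.89·0.71080/0.36647 = 3.0777 rad/s.

3.08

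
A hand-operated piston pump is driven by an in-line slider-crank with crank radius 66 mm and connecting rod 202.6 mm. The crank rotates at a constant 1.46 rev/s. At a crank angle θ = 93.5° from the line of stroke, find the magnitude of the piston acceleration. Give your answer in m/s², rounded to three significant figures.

ω = 2π·1.46 = 9.173 rad/s
x(θ) = r cosθ + √(L² − r² sin²θ); with ω constant, a = ω²·d²x/dθ².
d²x/dθ² = −r cosθ − r²(cos2θ)/√u − r⁴ sin²2θ/(4u^{3/2}),  u = L² − r² sin²θ = 0.036707 m².
Substituting r = 0.066 m, L = 0.2026 m, θ = 93.5°: d²x/dθ² = +0.026586 m.
a = ω²·d²x/dθ² = (9.173)²·(+0.026586) = +2.2372 m/s²;  |a| = 2.2372 m/s².

2.24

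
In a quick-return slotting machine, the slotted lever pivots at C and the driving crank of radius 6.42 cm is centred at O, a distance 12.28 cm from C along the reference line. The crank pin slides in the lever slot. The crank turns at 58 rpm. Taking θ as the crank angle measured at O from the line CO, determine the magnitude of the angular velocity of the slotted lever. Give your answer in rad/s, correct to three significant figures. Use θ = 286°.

1.62

ω = 6.074 rad/s (from 58 rpm).
Crank pin A relative to C: A = (d + r cosθ, r sinθ); lever angle φ = atan2(r sinθ, d + r cosθ).
Differentiating tanφ: φ̇ = rω(d cosθ + r)/(d² + r² + 2dr cosθ).
d² + r² + 2dr cosθ = |CA|² = 0.0235476 m²;  d cosθ + r = +0.098048 m.
|ω_lever| = |0.0642·6.074·+0.098048| / 0.0235476 = 1.6236 rad/s.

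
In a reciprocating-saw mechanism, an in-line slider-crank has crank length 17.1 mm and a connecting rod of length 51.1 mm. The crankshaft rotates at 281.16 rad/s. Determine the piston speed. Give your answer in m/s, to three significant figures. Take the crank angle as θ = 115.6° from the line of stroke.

ω = 281.2 rad/s
For an in-line slider-crank, x = r cosθ + √(L² − r² sin²θ), so v = −rω sinθ·[1 + r cosθ/√(L² − r² sin²θ)].
With r = 0.0171 m, L = 0.0511 m, θ = 115.6°: √(L² − r² sin²θ) = 0.048717 m.
v = −0.0171·281.2·0.90183·[1 + 0.0171·-0.43209/0.048717] = -3.6783 m/s.
|v| = 3.6783 m/s.

3.68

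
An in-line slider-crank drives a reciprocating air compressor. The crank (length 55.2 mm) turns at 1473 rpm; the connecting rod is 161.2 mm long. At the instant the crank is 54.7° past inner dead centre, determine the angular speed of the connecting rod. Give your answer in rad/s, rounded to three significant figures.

31.8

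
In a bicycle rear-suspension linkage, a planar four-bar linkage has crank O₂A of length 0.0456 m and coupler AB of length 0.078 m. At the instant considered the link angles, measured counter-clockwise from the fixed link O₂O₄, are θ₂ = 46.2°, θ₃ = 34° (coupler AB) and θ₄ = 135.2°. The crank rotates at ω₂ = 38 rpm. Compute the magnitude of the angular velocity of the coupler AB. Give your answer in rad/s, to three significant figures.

2.37

ω₂ = 3.979 rad/s (from 38 rpm).
Differentiating the loop-closure r₂e^{iθ₂}+r₃e^{iθ₃}=r₁+r₄e^{iθ₄} gives r₂ω₂e^{iθ₂}+r₃ω₃e^{iθ₃}=r₄ω₄e^{iθ₄}.
Eliminating the other unknown: ω₃ = r₂ω₂ sin(θ₄−θ₂) / [r₃ sin(θ₃−θ₄)].
Numerator sine = +0.99985; denominator sine = -0.98096.
Result = 0.0456·3.979·(+0.99985) / (0.078·(-0.98096)) = -2.3712 rad/s; magnitude 2.3712 rad/s.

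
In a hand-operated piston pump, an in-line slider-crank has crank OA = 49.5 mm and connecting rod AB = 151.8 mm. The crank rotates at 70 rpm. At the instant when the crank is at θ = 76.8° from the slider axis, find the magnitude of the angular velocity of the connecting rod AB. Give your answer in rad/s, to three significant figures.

ω = 7.33 rad/s (converted from 70 rpm).
The rod makes angle φ with the slider axis where L sinφ = r sinθ; differentiating, L cosφ·φ̇ = r ω cosθ.
L cosφ = √(L² − r² sin²θ) = 0.14395 m.
|ω_rod| = r ω |cosθ| / √(L² − r² sin²θ) = 0.0495·7.33·0.22835/0.14395 = 0.57561 rad/s.

0.576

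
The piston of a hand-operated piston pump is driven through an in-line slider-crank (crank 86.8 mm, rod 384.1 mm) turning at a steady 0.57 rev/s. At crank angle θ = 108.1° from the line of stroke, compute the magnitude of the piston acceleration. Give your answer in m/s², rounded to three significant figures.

ω = 2π·0.57 = 3.581 rad/s
x(θ) = r cosθ + √(L² − r² sin²θ); with ω constant, a = ω²·d²x/dθ².
d²x/dθ² = −r cosθ − r²(cos2θ)/√u − r⁴ sin²2θ/(4u^{3/2}),  u = L² − r² sin²θ = 0.140726 m².
Substituting r = 0.0868 m, L = 0.3841 m, θ = 108.1°: d²x/dθ² = +0.04308 m.
a = ω²·d²x/dθ² = (3.581)²·(+0.04308) = +0.55257 m/s²;  |a| = 0.55257 m/s².

0.553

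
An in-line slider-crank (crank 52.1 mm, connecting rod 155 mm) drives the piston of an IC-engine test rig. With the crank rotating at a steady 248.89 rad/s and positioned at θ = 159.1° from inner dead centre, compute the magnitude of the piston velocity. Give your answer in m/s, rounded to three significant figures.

3.16

ω = 248.9 rad/s
For an in-line slider-crank, x = r cosθ + √(L² − r² sin²θ), so v = −rω sinθ·[1 + r cosθ/√(L² − r² sin²θ)].
With r = 0.0521 m, L = 0.155 m, θ = 159.1°: √(L² − r² sin²θ) = 0.15388 m.
v = −0.0521·248.9·0.35674·[1 + 0.0521·-0.93420/0.15388] = -3.1627 m/s.
|v| = 3.1627 m/s.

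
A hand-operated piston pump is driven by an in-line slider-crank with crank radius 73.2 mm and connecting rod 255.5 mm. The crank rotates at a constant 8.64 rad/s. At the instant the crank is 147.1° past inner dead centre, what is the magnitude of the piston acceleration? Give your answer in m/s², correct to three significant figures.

3.91

ω = 8.64 rad/s
x(θ) = r cosθ + √(L² − r² sin²θ); with ω constant, a = ω²·d²x/dθ².
d²x/dθ² = −r cosθ − r²(cos2θ)/√u − r⁴ sin²2θ/(4u^{3/2}),  u = L² − r² sin²θ = 0.0636994 m².
Substituting r = 0.0732 m, L = 0.2555 m, θ = 147.1°: d²x/dθ² = +0.052386 m.
a = ω²·d²x/dθ² = (8.64)²·(+0.052386) = +3.9106 m/s²;  |a| = 3.9106 m/s².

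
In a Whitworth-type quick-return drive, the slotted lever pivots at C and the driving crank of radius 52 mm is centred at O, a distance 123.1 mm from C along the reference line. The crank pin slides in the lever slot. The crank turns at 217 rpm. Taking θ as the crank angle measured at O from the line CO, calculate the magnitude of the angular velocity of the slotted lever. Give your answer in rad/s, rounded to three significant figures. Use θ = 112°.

0.532

ω = 22.72 rad/s (from 217 rpm).
Crank pin A relative to C: A = (d + r cosθ, r sinθ); lever angle φ = atan2(r sinθ, d + r cosθ).
Differentiating tanφ: φ̇ = rω(d cosθ + r)/(d² + r² + 2dr cosθ).
d² + r² + 2dr cosθ = |CA|² = 0.0130617 m²;  d cosθ + r = +0.0058859 m.
|ω_lever| = |0.052·22.72·+0.0058859| / 0.0130617 = 0.53248 rad/s.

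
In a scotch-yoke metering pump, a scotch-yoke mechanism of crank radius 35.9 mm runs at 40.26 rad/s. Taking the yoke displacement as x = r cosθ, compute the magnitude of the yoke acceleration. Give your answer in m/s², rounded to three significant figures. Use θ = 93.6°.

3.65

ω = 40.26 rad/s
x = r cosθ ⇒ ẍ = −rω² cosθ (ω constant).
|a| = rω²|cosθ| = 0.0359·(40.26)²·|cos 93.6°| = 3.6537 m/s².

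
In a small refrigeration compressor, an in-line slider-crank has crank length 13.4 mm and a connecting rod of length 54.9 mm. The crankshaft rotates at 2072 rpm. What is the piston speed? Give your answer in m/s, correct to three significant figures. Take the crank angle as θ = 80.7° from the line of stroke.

2.99

ω = 2π·2072/60 = 217 rad/s
For an in-line slider-crank, x = r cosθ + √(L² − r² sin²θ), so v = −rω sinθ·[1 + r cosθ/√(L² − r² sin²θ)].
With r = 0.0134 m, L = 0.0549 m, θ = 80.7°: √(L² − r² sin²θ) = 0.053284 m.
v = −0.0134·217·0.98686·[1 + 0.0134·0.16160/0.053284] = -2.9859 m/s.
|v| = 2.9859 m/s.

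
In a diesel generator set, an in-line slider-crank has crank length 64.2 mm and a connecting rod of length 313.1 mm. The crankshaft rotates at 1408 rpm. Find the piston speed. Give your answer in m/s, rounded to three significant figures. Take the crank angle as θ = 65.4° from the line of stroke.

ω = 2π·1408/60 = 147.4 rad/s
For an in-line slider-crank, x = r cosθ + √(L² − r² sin²θ), so v = −rω sinθ·[1 + r cosθ/√(L² − r² sin²θ)].
With r = 0.0642 m, L = 0.3131 m, θ = 65.4°: √(L² − r² sin²θ) = 0.30761 m.
v = −0.0642·147.4·0.90924·[1 + 0.0642·0.41628/0.30761] = -9.3546 m/s.
|v| = 9.3546 m/s.

9.35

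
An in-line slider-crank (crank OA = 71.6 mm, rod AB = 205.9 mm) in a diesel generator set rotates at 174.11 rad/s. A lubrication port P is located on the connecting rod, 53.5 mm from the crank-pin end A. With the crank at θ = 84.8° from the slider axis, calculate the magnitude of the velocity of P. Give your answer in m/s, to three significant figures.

12.6

ω = 174.1 rad/s.  Crank-pin speed |V_A| = rω = 12.466 m/s, perpendicular to OA.
Rod angle: sinφ = −(r/L) sinθ ⇒ φ = -20.262°; ω_rod = −rω cosθ/√(L²−r²sin²θ) = -5.8493 rad/s.
V_P = V_A + ω_rod × AP, with AP = 0.0535 m along the rod.
Components: V_Px = −rω sinθ − a·ω_rod·sinφ = -12.523 m/s;  V_Py = rω cosθ + a·ω_rod·cosφ = +0.83628 m/s.
|V_P| = √(V_Px² + V_Py²) = 12.551 m/s.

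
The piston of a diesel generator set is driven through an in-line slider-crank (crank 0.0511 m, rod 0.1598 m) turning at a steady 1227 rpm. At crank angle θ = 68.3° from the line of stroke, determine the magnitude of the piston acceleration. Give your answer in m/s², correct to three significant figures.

ω = 2π·1227/60 = 128.5 rad/s
x(θ) = r cosθ + √(L² − r² sin²θ); with ω constant, a = ω²·d²x/dθ².
d²x/dθ² = −r cosθ − r²(cos2θ)/√u − r⁴ sin²2θ/(4u^{3/2}),  u = L² − r² sin²θ = 0.0232818 m².
Substituting r = 0.0511 m, L = 0.1598 m, θ = 68.3°: d²x/dθ² = -0.0066865 m.
a = ω²·d²x/dθ² = (128.5)²·(-0.0066865) = -110.39 m/s²;  |a| = 110.39 m/s².

110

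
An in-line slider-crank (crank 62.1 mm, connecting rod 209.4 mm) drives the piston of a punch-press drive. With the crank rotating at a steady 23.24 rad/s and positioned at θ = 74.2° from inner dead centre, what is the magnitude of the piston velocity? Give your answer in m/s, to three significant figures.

1.51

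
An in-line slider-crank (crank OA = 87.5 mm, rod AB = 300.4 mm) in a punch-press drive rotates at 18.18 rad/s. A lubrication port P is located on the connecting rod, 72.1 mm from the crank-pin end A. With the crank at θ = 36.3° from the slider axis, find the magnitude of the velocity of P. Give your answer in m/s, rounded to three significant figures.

1.39

ω = 18.18 rad/s.  Crank-pin speed |V_A| = rω = 1.5907 m/s, perpendicular to OA.
Rod angle: sinφ = −(r/L) sinθ ⇒ φ = -9.930°; ω_rod = −rω cosθ/√(L²−r²sin²θ) = -4.3326 rad/s.
V_P = V_A + ω_rod × AP, with AP = 0.0721 m along the rod.
Components: V_Px = −rω sinθ − a·ω_rod·sinφ = -0.99561 m/s;  V_Py = rω cosθ + a·ω_rod·cosφ = +0.97433 m/s.
|V_P| = √(V_Px² + V_Py²) = 1.393 m/s.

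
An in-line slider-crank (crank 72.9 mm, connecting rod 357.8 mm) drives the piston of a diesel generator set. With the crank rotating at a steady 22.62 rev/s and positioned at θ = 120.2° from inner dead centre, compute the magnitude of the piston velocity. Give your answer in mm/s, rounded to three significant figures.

8020

ω = 2π·22.6 = 142.1 rad/s
For an in-line slider-crank, x = r cosθ + √(L² − r² sin²θ), so v = −rω sinθ·[1 + r cosθ/√(L² − r² sin²θ)].
With r = 0.0729 m, L = 0.3578 m, θ = 120.2°: √(L² − r² sin²θ) = 0.35221 m.
v = −0.0729·142.1·0.86427·[1 + 0.0729·-0.50302/0.35221] = -8.0224 m/s.
|v| = 8.0224 m/s = 8022.4 mm/s.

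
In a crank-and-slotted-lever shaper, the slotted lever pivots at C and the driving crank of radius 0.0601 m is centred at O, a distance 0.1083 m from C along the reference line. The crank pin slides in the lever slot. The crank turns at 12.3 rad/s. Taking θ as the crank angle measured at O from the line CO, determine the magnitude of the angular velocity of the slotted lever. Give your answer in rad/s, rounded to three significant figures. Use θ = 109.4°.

1.62

ω = 12.3 rad/s
Crank pin A relative to C: A = (d + r cosθ, r sinθ); lever angle φ = atan2(r sinθ, d + r cosθ).
Differentiating tanφ: φ̇ = rω(d cosθ + r)/(d² + r² + 2dr cosθ).
d² + r² + 2dr cosθ = |CA|² = 0.0110169 m²;  d cosθ + r = +0.024127 m.
|ω_lever| = |0.0601·12.3·+0.024127| / 0.0110169 = 1.6189 rad/s.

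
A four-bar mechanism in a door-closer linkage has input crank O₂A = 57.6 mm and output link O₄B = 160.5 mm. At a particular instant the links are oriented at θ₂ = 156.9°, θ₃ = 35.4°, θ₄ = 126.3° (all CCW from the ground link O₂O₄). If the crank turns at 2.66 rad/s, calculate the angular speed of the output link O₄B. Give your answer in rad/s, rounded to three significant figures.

ω₂ = 2.66 rad/s
Differentiating the loop-closure r₂e^{iθ₂}+r₃e^{iθ₃}=r₁+r₄e^{iθ₄} gives r₂ω₂e^{iθ₂}+r₃ω₃e^{iθ₃}=r₄ω₄e^{iθ₄}.
Eliminating the other unknown: ω₄ = r₂ω₂ sin(θ₂−θ₃) / [r₄ sin(θ₄−θ₃)].
Numerator sine = +0.85264; denominator sine = +0.99988.
Result = 0.0576·2.66·(+0.85264) / (0.1605·(+0.99988)) = +0.81405 rad/s; magnitude 0.81405 rad/s.

0.814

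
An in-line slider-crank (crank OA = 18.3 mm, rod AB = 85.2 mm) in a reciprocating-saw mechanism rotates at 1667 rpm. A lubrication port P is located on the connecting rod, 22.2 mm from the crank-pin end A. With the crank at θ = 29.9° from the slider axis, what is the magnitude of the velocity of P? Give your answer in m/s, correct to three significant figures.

2.64

ω = 174.6 rad/s.  Crank-pin speed |V_A| = rω = 3.1946 m/s, perpendicular to OA.
Rod angle: sinφ = −(r/L) sinθ ⇒ φ = -6.146°; ω_rod = −rω cosθ/√(L²−r²sin²θ) = -32.692 rad/s.
V_P = V_A + ω_rod × AP, with AP = 0.0222 m along the rod.
Components: V_Px = −rω sinθ − a·ω_rod·sinφ = -1.6702 m/s;  V_Py = rω cosθ + a·ω_rod·cosφ = +2.0478 m/s.
|V_P| = √(V_Px² + V_Py²) = 2.6425 m/s.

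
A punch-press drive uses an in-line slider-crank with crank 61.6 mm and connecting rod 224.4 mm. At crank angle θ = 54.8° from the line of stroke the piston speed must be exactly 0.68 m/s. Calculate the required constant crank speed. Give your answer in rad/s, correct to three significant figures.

11.6

For an in-line slider-crank, |v_piston| = rω|sinθ|·[1 + r cosθ/√(L² − r² sin²θ)].
With r = 0.0616 m, L = 0.2244 m, θ = 54.8°: the bracketed kinematic factor |dx/dθ| = 0.058509 m.
ω = v/|dx/dθ| = 0.68/0.058509 = 11.622 rad/s.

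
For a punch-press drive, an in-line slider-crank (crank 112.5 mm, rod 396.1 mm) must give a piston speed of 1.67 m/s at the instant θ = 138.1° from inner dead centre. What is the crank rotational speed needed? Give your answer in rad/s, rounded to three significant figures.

For an in-line slider-crank, |v_piston| = rω|sinθ|·[1 + r cosθ/√(L² − r² sin²θ)].
With r = 0.1125 m, L = 0.3961 m, θ = 138.1°: the bracketed kinematic factor |dx/dθ| = 0.058955 m.
ω = v/|dx/dθ| = 1.67/0.058955 = 28.327 rad/s.

28.3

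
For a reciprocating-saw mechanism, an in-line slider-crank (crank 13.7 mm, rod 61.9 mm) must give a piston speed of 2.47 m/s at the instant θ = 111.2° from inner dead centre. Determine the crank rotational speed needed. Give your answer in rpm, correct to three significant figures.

For an in-line slider-crank, |v_piston| = rω|sinθ|·[1 + r cosθ/√(L² − r² sin²θ)].
With r = 0.0137 m, L = 0.0619 m, θ = 111.2°: the bracketed kinematic factor |dx/dθ| = 0.011728 m.
ω = v/|dx/dθ| = 2.47/0.011728 = 210.61 rad/s.
N = 60ω/(2π) = 2011.1 rpm.

2010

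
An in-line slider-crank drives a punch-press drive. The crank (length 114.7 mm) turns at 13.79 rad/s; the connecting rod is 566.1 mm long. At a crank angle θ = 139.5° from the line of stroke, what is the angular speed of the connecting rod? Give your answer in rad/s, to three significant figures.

ω = 13.79 rad/s
The rod makes angle φ with the slider axis where L sinφ = r sinθ; differentiating, L cosφ·φ̇ = r ω cosθ.
L cosφ = √(L² − r² sin²θ) = 0.56118 m.
|ω_rod| = r ω |cosθ| / √(L² − r² sin²θ) = 0.1147·13.79·0.76041/0.56118 = 2.1433 rad/s.

2.14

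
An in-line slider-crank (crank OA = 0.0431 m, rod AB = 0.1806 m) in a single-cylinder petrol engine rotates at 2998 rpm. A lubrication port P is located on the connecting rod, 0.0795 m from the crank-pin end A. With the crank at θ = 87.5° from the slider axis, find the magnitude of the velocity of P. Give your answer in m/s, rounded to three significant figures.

13.6

ω = 313.9 rad/s.  Crank-pin speed |V_A| = rω = 13.531 m/s, perpendicular to OA.
Rod angle: sinφ = −(r/L) sinθ ⇒ φ = -13.793°; ω_rod = −rω cosθ/√(L²−r²sin²θ) = -3.3652 rad/s.
V_P = V_A + ω_rod × AP, with AP = 0.0795 m along the rod.
Components: V_Px = −rω sinθ − a·ω_rod·sinφ = -13.582 m/s;  V_Py = rω cosθ + a·ω_rod·cosφ = +0.33041 m/s.
|V_P| = √(V_Px² + V_Py²) = 13.586 m/s.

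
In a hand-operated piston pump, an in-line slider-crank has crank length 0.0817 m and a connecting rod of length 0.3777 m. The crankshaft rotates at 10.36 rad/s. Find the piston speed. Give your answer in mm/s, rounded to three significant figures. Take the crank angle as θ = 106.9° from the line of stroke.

758

ω = 10.36 rad/s
For an in-line slider-crank, x = r cosθ + √(L² − r² sin²θ), so v = −rω sinθ·[1 + r cosθ/√(L² − r² sin²θ)].
With r = 0.0817 m, L = 0.3777 m, θ = 106.9°: √(L² − r² sin²θ) = 0.36952 m.
v = −0.0817·10.36·0.95681·[1 + 0.0817·-0.29070/0.36952] = -0.75781 m/s.
|v| = 0.75781 m/s = 757.81 mm/s.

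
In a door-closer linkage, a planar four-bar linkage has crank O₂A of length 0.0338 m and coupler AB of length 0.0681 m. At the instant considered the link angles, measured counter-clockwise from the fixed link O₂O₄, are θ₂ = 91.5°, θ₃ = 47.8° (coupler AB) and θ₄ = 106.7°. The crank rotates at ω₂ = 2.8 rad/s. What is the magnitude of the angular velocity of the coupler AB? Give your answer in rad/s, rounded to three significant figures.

0.426

ω₂ = 2.8 rad/s
Differentiating the loop-closure r₂e^{iθ₂}+r₃e^{iθ₃}=r₁+r₄e^{iθ₄} gives r₂ω₂e^{iθ₂}+r₃ω₃e^{iθ₃}=r₄ω₄e^{iθ₄}.
Eliminating the other unknown: ω₃ = r₂ω₂ sin(θ₄−θ₂) / [r₃ sin(θ₃−θ₄)].
Numerator sine = +0.26219; denominator sine = -0.85627.
Result = 0.0338·2.8·(+0.26219) / (0.0681·(-0.85627)) = -0.42553 rad/s; magnitude 0.42553 rad/s.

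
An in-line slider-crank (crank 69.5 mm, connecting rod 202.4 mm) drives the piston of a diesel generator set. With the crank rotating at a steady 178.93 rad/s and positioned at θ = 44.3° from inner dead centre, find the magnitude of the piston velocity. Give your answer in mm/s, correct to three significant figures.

10900

ω = 178.9 rad/s
For an in-line slider-crank, x = r cosθ + √(L² − r² sin²θ), so v = −rω sinθ·[1 + r cosθ/√(L² − r² sin²θ)].
With r = 0.0695 m, L = 0.2024 m, θ = 44.3°: √(L² − r² sin²θ) = 0.19649 m.
v = −0.0695·178.9·0.69842·[1 + 0.0695·0.71569/0.19649] = -10.884 m/s.
|v| = 10.884 m/s = 10884 mm/s.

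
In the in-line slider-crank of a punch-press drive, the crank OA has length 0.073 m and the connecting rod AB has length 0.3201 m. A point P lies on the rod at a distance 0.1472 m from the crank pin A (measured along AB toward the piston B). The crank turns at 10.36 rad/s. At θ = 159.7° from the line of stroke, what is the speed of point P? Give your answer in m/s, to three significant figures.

0.450

ω = 10.36 rad/s.  Crank-pin speed |V_A| = rω = 0.75628 m/s, perpendicular to OA.
Rod angle: sinφ = −(r/L) sinθ ⇒ φ = -4.538°; ω_rod = −rω cosθ/√(L²−r²sin²θ) = +2.2229 rad/s.
V_P = V_A + ω_rod × AP, with AP = 0.1472 m along the rod.
Components: V_Px = −rω sinθ − a·ω_rod·sinφ = -0.23649 m/s;  V_Py = rω cosθ + a·ω_rod·cosφ = -0.38313 m/s.
|V_P| = √(V_Px² + V_Py²) = 0.45024 m/s.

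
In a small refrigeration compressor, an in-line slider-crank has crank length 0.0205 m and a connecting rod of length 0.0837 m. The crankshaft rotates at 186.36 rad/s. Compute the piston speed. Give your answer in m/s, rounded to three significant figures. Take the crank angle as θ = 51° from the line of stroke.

ω = 186.4 rad/s
For an in-line slider-crank, x = r cosθ + √(L² − r² sin²θ), so v = −rω sinθ·[1 + r cosθ/√(L² − r² sin²θ)].
With r = 0.0205 m, L = 0.0837 m, θ = 51°: √(L² − r² sin²θ) = 0.08217 m.
v = −0.0205·186.4·0.77715·[1 + 0.0205·0.62932/0.08217] = -3.4351 m/s.
|v| = 3.4351 m/s.

3.44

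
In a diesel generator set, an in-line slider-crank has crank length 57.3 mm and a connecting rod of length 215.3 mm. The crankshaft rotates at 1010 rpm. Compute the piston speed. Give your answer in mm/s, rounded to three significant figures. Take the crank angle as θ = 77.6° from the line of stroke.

ω = 2π·1010/60 = 105.8 rad/s
For an in-line slider-crank, x = r cosθ + √(L² − r² sin²θ), so v = −rω sinθ·[1 + r cosθ/√(L² − r² sin²θ)].
With r = 0.0573 m, L = 0.2153 m, θ = 77.6°: √(L² − r² sin²θ) = 0.2079 m.
v = −0.0573·105.8·0.97667·[1 + 0.0573·0.21474/0.2079] = -6.2694 m/s.
|v| = 6.2694 m/s = 6269.4 mm/s.

6270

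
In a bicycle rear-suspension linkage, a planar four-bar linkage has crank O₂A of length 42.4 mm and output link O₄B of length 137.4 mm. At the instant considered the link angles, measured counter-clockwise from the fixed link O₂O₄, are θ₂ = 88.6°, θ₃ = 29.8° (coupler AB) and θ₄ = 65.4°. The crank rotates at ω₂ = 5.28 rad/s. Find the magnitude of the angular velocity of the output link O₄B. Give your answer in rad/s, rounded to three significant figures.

ω₂ = 5.28 rad/s
Differentiating the loop-closure r₂e^{iθ₂}+r₃e^{iθ₃}=r₁+r₄e^{iθ₄} gives r₂ω₂e^{iθ₂}+r₃ω₃e^{iθ₃}=r₄ω₄e^{iθ₄}.
Eliminating the other unknown: ω₄ = r₂ω₂ sin(θ₂−θ₃) / [r₄ sin(θ₄−θ₃)].
Numerator sine = +0.85536; denominator sine = +0.58212.
Result = 0.0424·5.28·(+0.85536) / (0.1374·(+0.58212)) = +2.3941 rad/s; magnitude 2.3941 rad/s.

2.39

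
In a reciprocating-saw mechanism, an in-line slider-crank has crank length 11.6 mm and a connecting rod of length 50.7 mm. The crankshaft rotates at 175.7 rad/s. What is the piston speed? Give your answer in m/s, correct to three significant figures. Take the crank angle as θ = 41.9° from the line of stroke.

1.60

ω = 175.7 rad/s
For an in-line slider-crank, x = r cosθ + √(L² − r² sin²θ), so v = −rω sinθ·[1 + r cosθ/√(L² − r² sin²θ)].
With r = 0.0116 m, L = 0.0507 m, θ = 41.9°: √(L² − r² sin²θ) = 0.050105 m.
v = −0.0116·175.7·0.66783·[1 + 0.0116·0.74431/0.050105] = -1.5957 m/s.
|v| = 1.5957 m/s.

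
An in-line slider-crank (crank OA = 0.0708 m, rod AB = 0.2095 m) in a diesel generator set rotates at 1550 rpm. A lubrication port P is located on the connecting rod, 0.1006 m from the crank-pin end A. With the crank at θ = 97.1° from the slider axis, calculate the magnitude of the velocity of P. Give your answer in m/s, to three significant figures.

11.2

ω = 162.3 rad/s.  Crank-pin speed |V_A| = rω = 11.492 m/s, perpendicular to OA.
Rod angle: sinφ = −(r/L) sinθ ⇒ φ = -19.594°; ω_rod = −rω cosθ/√(L²−r²sin²θ) = +7.1968 rad/s.
V_P = V_A + ω_rod × AP, with AP = 0.1006 m along the rod.
Components: V_Px = −rω sinθ − a·ω_rod·sinφ = -11.161 m/s;  V_Py = rω cosθ + a·ω_rod·cosφ = -0.73835 m/s.
|V_P| = √(V_Px² + V_Py²) = 11.185 m/s.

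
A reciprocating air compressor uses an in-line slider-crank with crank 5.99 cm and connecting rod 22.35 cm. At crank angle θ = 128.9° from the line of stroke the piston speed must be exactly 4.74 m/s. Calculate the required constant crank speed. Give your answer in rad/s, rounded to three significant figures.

123

For an in-line slider-crank, |v_piston| = rω|sinθ|·[1 + r cosθ/√(L² − r² sin²θ)].
With r = 0.0599 m, L = 0.2235 m, θ = 128.9°: the bracketed kinematic factor |dx/dθ| = 0.038595 m.
ω = v/|dx/dθ| = 4.74/0.038595 = 122.81 rad/s.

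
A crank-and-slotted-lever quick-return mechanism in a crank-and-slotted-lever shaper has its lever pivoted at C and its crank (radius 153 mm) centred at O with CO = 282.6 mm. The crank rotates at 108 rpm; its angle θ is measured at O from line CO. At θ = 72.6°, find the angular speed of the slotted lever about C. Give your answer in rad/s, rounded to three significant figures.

3.18

ω = 11.31 rad/s (from 108 rpm).
Crank pin A relative to C: A = (d + r cosθ, r sinθ); lever angle φ = atan2(r sinθ, d + r cosθ).
Differentiating tanφ: φ̇ = rω(d cosθ + r)/(d² + r² + 2dr cosθ).
d² + r² + 2dr cosθ = |CA|² = 0.129131 m²;  d cosθ + r = +0.23751 m.
|ω_lever| = |0.153·11.31·+0.23751| / 0.129131 = 3.1827 rad/s.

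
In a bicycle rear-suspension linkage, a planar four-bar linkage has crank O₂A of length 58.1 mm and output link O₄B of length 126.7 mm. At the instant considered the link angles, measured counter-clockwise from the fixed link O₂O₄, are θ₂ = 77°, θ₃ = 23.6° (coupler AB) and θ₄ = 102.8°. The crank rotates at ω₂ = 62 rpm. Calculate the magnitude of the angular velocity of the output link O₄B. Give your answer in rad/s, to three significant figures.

ω₂ = 6.493 rad/s (from 62 rpm).
Differentiating the loop-closure r₂e^{iθ₂}+r₃e^{iθ₃}=r₁+r₄e^{iθ₄} gives r₂ω₂e^{iθ₂}+r₃ω₃e^{iθ₃}=r₄ω₄e^{iθ₄}.
Eliminating the other unknown: ω₄ = r₂ω₂ sin(θ₂−θ₃) / [r₄ sin(θ₄−θ₃)].
Numerator sine = +0.80282; denominator sine = +0.98229.
Result = 0.0581·6.493·(+0.80282) / (0.1267·(+0.98229)) = +2.4333 rad/s; magnitude 2.4333 rad/s.

2.43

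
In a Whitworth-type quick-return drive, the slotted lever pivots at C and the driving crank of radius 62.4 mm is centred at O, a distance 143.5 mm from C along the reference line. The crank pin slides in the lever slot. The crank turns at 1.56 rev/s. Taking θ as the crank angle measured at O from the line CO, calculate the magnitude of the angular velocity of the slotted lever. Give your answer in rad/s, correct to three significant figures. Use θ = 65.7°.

2.33

ω = 9.802 rad/s (from 1.56 rev/s).
Crank pin A relative to C: A = (d + r cosθ, r sinθ); lever angle φ = atan2(r sinθ, d + r cosθ).
Differentiating tanφ: φ̇ = rω(d cosθ + r)/(d² + r² + 2dr cosθ).
d² + r² + 2dr cosθ = |CA|² = 0.0318557 m²;  d cosθ + r = +0.12145 m.
|ω_lever| = |0.0624·9.802·+0.12145| / 0.0318557 = 2.3319 rad/s.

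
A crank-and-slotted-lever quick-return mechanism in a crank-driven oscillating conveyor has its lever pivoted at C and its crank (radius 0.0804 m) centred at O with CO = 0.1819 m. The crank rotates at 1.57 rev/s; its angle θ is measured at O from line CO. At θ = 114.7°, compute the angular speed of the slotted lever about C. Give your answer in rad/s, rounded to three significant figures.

ω = 9.865 rad/s (from 1.57 rev/s).
Crank pin A relative to C: A = (d + r cosθ, r sinθ); lever angle φ = atan2(r sinθ, d + r cosθ).
Differentiating tanφ: φ̇ = rω(d cosθ + r)/(d² + r² + 2dr cosθ).
d² + r² + 2dr cosθ = |CA|² = 0.0273294 m²;  d cosθ + r = +0.00439 m.
|ω_lever| = |0.0804·9.865·+0.00439| / 0.0273294 = 0.1274 rad/s.

0.127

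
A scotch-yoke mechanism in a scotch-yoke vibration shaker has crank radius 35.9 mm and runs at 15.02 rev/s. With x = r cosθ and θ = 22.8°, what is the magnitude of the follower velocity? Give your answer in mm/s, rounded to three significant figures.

1310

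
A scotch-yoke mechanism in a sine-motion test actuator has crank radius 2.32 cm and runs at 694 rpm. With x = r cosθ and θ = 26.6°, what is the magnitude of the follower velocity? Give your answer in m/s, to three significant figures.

ω = 72.68 rad/s (from 694 rpm).
x = r cosθ ⇒ ẋ = −rω sinθ.
|v| = rω|sinθ| = 0.0232·72.68·|sin 26.6°| = 0.75495 m/s.

0.755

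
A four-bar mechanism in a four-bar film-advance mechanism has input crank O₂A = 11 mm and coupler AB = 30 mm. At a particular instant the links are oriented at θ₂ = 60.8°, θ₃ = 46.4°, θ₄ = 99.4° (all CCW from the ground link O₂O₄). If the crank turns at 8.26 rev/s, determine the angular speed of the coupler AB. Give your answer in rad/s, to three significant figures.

14.9

ω₂ = 51.9 rad/s (from 8.26 rev/s).
Differentiating the loop-closure r₂e^{iθ₂}+r₃e^{iθ₃}=r₁+r₄e^{iθ₄} gives r₂ω₂e^{iθ₂}+r₃ω₃e^{iθ₃}=r₄ω₄e^{iθ₄}.
Eliminating the other unknown: ω₃ = r₂ω₂ sin(θ₄−θ₂) / [r₃ sin(θ₃−θ₄)].
Numerator sine = +0.62388; denominator sine = -0.79864.
Result = 0.011·51.9·(+0.62388) / (0.03·(-0.79864)) = -14.866 rad/s; magnitude 14.866 rad/s.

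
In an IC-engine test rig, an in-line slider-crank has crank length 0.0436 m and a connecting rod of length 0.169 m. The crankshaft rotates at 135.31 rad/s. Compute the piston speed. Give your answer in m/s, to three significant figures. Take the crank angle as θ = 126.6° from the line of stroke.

ω = 135.3 rad/s
For an in-line slider-crank, x = r cosθ + √(L² − r² sin²θ), so v = −rω sinθ·[1 + r cosθ/√(L² − r² sin²θ)].
With r = 0.0436 m, L = 0.169 m, θ = 126.6°: √(L² − r² sin²θ) = 0.16534 m.
v = −0.0436·135.3·0.80282·[1 + 0.0436·-0.59622/0.16534] = -3.9916 m/s.
|v| = 3.9916 m/s.

3.99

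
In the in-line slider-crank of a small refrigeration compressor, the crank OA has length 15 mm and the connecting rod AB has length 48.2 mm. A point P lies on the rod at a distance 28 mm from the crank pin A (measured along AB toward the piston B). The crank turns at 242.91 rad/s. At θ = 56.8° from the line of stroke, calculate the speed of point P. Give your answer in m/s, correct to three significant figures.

3.46

ω = 242.9 rad/s.  Crank-pin speed |V_A| = rω = 3.6436 m/s, perpendicular to OA.
Rod angle: sinφ = −(r/L) sinθ ⇒ φ = -15.094°; ω_rod = −rω cosθ/√(L²−r²sin²θ) = -42.872 rad/s.
V_P = V_A + ω_rod × AP, with AP = 0.028 m along the rod.
Components: V_Px = −rω sinθ − a·ω_rod·sinφ = -3.3615 m/s;  V_Py = rω cosθ + a·ω_rod·cosφ = +0.83613 m/s.
|V_P| = √(V_Px² + V_Py²) = 3.4639 m/s.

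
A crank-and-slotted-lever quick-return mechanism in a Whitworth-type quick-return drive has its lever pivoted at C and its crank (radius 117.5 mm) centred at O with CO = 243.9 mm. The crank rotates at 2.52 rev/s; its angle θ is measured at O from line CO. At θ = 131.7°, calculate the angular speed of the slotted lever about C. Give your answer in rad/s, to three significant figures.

2.37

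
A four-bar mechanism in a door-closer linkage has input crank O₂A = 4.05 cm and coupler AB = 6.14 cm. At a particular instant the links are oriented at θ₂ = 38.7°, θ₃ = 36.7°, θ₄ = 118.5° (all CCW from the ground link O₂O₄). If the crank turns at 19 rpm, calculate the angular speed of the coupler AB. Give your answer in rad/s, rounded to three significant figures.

1.31

ω₂ = 1.99 rad/s (from 19 rpm).
Differentiating the loop-closure r₂e^{iθ₂}+r₃e^{iθ₃}=r₁+r₄e^{iθ₄} gives r₂ω₂e^{iθ₂}+r₃ω₃e^{iθ₃}=r₄ω₄e^{iθ₄}.
Eliminating the other unknown: ω₃ = r₂ω₂ sin(θ₄−θ₂) / [r₃ sin(θ₃−θ₄)].
Numerator sine = +0.98420; denominator sine = -0.98978.
Result = 0.0405·1.99·(+0.98420) / (0.0614·(-0.98978)) = -1.305 rad/s; magnitude 1.305 rad/s.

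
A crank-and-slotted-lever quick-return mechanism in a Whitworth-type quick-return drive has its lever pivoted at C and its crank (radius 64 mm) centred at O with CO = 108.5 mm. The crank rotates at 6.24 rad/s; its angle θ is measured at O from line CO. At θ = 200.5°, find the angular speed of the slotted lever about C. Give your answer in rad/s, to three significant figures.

5.25

ω = 6.24 rad/s
Crank pin A relative to C: A = (d + r cosθ, r sinθ); lever angle φ = atan2(r sinθ, d + r cosθ).
Differentiating tanφ: φ̇ = rω(d cosθ + r)/(d² + r² + 2dr cosθ).
d² + r² + 2dr cosθ = |CA|² = 0.00285975 m²;  d cosθ + r = -0.037629 m.
|ω_lever| = |0.064·6.24·-0.037629| / 0.00285975 = 5.2548 rad/s.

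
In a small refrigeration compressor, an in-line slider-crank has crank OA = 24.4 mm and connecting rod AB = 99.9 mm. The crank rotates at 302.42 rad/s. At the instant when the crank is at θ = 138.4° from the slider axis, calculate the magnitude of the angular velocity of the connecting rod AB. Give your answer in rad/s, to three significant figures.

56.0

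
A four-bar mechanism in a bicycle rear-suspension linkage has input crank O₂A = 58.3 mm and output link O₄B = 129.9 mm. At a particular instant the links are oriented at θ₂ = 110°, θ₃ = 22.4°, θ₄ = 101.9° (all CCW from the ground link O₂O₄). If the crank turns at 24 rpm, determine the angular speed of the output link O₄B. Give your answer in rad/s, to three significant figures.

ω₂ = 2.513 rad/s (from 24 rpm).
Differentiating the loop-closure r₂e^{iθ₂}+r₃e^{iθ₃}=r₁+r₄e^{iθ₄} gives r₂ω₂e^{iθ₂}+r₃ω₃e^{iθ₃}=r₄ω₄e^{iθ₄}.
Eliminating the other unknown: ω₄ = r₂ω₂ sin(θ₂−θ₃) / [r₄ sin(θ₄−θ₃)].
Numerator sine = +0.99912; denominator sine = +0.98325.
Result = 0.0583·2.513·(+0.99912) / (0.1299·(+0.98325)) = +1.1462 rad/s; magnitude 1.1462 rad/s.

1.15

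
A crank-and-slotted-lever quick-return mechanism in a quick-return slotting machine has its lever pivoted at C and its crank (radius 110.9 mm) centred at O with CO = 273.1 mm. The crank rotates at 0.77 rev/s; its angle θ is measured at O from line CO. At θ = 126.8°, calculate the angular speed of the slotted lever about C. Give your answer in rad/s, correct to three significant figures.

0.559

ω = 4.838 rad/s (from 0.77 rev/s).
Crank pin A relative to C: A = (d + r cosθ, r sinθ); lever angle φ = atan2(r sinθ, d + r cosθ).
Differentiating tanφ: φ̇ = rω(d cosθ + r)/(d² + r² + 2dr cosθ).
d² + r² + 2dr cosθ = |CA|² = 0.0505974 m²;  d cosθ + r = -0.052693 m.
|ω_lever| = |0.1109·4.838·-0.052693| / 0.0505974 = 0.55877 rad/s.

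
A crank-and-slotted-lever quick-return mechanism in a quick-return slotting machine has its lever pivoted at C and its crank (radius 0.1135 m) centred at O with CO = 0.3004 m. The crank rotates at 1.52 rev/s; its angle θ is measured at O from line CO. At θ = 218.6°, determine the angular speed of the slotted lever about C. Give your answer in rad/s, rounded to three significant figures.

ω = 9.55 rad/s (from 1.52 rev/s).
Crank pin A relative to C: A = (d + r cosθ, r sinθ); lever angle φ = atan2(r sinθ, d + r cosθ).
Differentiating tanφ: φ̇ = rω(d cosθ + r)/(d² + r² + 2dr cosθ).
d² + r² + 2dr cosθ = |CA|² = 0.0498299 m²;  d cosθ + r = -0.12127 m.
|ω_lever| = |0.1135·9.55·-0.12127| / 0.0498299 = 2.638 rad/s.

2.64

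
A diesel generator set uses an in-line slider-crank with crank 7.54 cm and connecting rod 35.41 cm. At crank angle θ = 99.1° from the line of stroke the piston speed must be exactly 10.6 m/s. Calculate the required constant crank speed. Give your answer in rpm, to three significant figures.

For an in-line slider-crank, |v_piston| = rω|sinθ|·[1 + r cosθ/√(L² − r² sin²θ)].
With r = 0.0754 m, L = 0.3541 m, θ = 99.1°: the bracketed kinematic factor |dx/dθ| = 0.071886 m.
ω = v/|dx/dθ| = 10.6/0.071886 = 147.45 rad/s.
N = 60ω/(2π) = 1408.1 rpm.

1410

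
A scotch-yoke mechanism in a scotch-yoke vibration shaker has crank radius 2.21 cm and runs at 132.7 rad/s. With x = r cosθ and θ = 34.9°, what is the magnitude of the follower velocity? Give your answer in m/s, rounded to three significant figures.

1.68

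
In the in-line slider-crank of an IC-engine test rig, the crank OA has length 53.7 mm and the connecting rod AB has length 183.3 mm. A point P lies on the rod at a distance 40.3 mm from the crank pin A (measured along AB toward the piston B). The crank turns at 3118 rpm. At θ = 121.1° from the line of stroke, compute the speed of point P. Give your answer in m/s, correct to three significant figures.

ω = 326.5 rad/s.  Crank-pin speed |V_A| = rω = 17.534 m/s, perpendicular to OA.
Rod angle: sinφ = −(r/L) sinθ ⇒ φ = -14.528°; ω_rod = −rω cosθ/√(L²−r²sin²θ) = +51.042 rad/s.
V_P = V_A + ω_rod × AP, with AP = 0.0403 m along the rod.
Components: V_Px = −rω sinθ − a·ω_rod·sinφ = -14.498 m/s;  V_Py = rω cosθ + a·ω_rod·cosφ = -7.0656 m/s.
|V_P| = √(V_Px² + V_Py²) = 16.128 m/s.

16.1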